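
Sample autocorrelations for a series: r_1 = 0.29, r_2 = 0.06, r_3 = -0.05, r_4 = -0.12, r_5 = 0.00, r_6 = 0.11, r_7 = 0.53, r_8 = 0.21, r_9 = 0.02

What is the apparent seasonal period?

7

The largest autocorrelation is r_7 = 0.53; the remaining lags stay at or below 0.29. The elevated value at lag 1 (0.29), dropping to 0.06 at lag 2, reflects decaying short-term dependence rather than seasonality.
The dominant spike at lag 7 indicates a seasonal period of 7.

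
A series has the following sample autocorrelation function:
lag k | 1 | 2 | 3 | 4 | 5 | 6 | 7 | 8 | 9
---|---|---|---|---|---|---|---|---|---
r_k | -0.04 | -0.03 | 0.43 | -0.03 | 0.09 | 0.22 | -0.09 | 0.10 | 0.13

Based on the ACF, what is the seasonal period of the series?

The largest autocorrelation is r_3 = 0.43, with a weaker echo at lag 6 (0.22); the remaining lags stay at or below 0.13.
The dominant spike at lag 3 indicates a seasonal period of 3.

3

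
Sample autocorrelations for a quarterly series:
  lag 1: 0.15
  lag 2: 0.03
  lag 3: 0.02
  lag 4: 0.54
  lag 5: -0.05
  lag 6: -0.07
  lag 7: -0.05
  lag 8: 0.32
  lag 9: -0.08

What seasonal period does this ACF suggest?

The largest autocorrelation is r_4 = 0.54, with a weaker echo at lag 8 (0.32); the remaining lags stay at or below 0.15.
The dominant spike at lag 4 indicates a seasonal period of 4.

4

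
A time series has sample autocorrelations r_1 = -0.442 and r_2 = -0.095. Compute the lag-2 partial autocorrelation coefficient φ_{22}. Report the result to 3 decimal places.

-0.361

φ_{22} = (r_2 − r_1²) / (1 − r_1²)
r_1² = (-0.442)² = 0.195364
Numerator = -0.095 − 0.1954 = -0.2904; denominator = 1 − 0.1954 = 0.8046
φ_{22} = -0.2904 / 0.8046 = -0.361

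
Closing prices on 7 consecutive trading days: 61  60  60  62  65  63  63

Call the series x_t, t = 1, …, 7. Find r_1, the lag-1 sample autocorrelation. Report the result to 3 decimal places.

0.500

Mean x̄ = (61 + 60 + 60 + 62 + 65 + 63 + 63)/7 = 62.0000
Numerator Σ_{t=1}^{6}(x_t−x̄)(x_{t+1}−x̄) = 10.0000
Denominator Σ(x_t−x̄)² = 20.0000
r_1 = 10.0000 / 20.0000 = 0.500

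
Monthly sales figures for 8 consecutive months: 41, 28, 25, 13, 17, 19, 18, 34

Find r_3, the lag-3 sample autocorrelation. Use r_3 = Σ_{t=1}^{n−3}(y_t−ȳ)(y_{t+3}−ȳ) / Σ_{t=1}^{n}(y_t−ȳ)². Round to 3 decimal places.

-0.342

Mean ȳ = (41 + 28 + 25 + 13 + 17 + 19 + 18 + 34)/8 = 24.3750
Numerator Σ_{t=1}^{5}(y_t−ȳ)(y_{t+3}−ȳ) = -217.6719
Denominator Σ(y_t−ȳ)² = 635.8750
r_3 = -217.6719 / 635.8750 = -0.342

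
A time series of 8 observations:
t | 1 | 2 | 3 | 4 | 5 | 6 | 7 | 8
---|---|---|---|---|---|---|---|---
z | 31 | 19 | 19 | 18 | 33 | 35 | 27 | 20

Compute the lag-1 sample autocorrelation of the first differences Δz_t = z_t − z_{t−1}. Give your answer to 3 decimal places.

First differences Δz: -12, 0, -1, 15, 2, -8, -7
Mean of differences = -1.5714
Numerator Σ(Δz_t−Δz̄)(Δz_{t+1}−Δz̄) = 65.1020
Denominator Σ(Δz_t−Δz̄)² = 469.7143
r_1(Δz) = 65.1020 / 469.7143 = 0.139

0.139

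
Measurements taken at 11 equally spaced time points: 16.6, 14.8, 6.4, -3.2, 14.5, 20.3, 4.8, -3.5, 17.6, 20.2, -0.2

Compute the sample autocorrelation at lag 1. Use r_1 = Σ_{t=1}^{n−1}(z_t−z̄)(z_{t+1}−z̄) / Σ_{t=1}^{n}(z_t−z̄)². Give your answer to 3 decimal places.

Mean z̄ = (16.6 + 14.8 + 6.4 − 3.2 + 14.5 + 20.3 + 4.8 − 3.5 + 17.6 + 20.2 − 0.2)/11 = 9.8455
Numerator Σ_{t=1}^{10}(z_t−z̄)(z_{t+1}−z̄) = -63.3402
Denominator Σ(z_t−z̄)² = 855.0073
r_1 = -63.3402 / 855.0073 = -0.074

-0.074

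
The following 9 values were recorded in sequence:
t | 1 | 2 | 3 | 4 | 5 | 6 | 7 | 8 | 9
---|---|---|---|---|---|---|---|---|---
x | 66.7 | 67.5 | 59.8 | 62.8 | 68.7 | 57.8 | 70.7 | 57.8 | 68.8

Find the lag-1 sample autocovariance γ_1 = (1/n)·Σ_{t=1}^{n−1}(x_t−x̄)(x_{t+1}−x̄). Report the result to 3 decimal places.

Mean x̄ = (66.7 + 67.5 + 59.8 + 62.8 + 68.7 + 57.8 + 70.7 + 57.8 + 68.8)/9 = 64.5111
Σ_{t=1}^{8}(x_t−x̄)(x_{t+1}−x̄) = -146.6090
γ_1 = -146.6090 / 9 = -16.290

-16.290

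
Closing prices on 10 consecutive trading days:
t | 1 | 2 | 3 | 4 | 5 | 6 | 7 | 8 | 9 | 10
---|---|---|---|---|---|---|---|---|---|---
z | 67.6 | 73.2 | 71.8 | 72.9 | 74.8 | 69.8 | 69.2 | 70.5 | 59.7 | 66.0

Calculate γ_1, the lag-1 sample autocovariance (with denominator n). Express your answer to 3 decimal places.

5.272

Mean z̄ = (67.6 + 73.2 + 71.8 + 72.9 + 74.8 + 69.8 + 69.2 + 70.5 + 59.7 + 66.0)/10 = 69.5500
Σ_{t=1}^{9}(z_t−z̄)(z_{t+1}−z̄) = 52.7225
γ_1 = 52.7225 / 10 = 5.272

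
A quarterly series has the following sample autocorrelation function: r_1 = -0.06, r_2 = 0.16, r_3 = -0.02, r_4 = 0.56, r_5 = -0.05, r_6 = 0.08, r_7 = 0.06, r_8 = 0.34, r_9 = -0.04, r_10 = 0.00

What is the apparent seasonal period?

4

The largest autocorrelation is r_4 = 0.56, with a weaker echo at lag 8 (0.34); the remaining lags stay at or below 0.16.
The dominant spike at lag 4 indicates a seasonal period of 4.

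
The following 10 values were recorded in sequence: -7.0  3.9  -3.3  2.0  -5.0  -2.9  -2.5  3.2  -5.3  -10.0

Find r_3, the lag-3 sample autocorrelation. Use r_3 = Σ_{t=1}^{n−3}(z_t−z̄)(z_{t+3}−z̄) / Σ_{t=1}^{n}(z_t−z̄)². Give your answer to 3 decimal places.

-0.265

Mean z̄ = (-7.0 + 3.9 − 3.3 + 2.0 − 5.0 − 2.9 − 2.5 + 3.2 − 5.3 − 10.0)/10 = -2.6900
Σ(z_t−z̄)(z_{t+3}−z̄) = (-20.2139) + (-15.2229) + (0.1281) + (0.8911) + (-13.6059) + (0.5481) + (-1.3889) = -48.8643
Denominator Σ(z_t−z̄)² = 184.7290
r_3 = -48.8643 / 184.7290 = -0.265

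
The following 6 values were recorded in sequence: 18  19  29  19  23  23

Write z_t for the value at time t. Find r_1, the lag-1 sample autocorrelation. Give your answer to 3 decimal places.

-0.374

Mean z̄ = (18 + 19 + 29 + 19 + 23 + 23)/6 = 21.8333
Deviations from mean: -3.8333, -2.8333, 7.1667, -2.8333, 1.1667, 1.1667
Numerator Σ_{t=1}^{5}(z_t−z̄)(z_{t+1}−z̄) = -31.6944
Denominator Σ(z_t−z̄)² = 84.8333
r_1 = -31.6944 / 84.8333 = -0.374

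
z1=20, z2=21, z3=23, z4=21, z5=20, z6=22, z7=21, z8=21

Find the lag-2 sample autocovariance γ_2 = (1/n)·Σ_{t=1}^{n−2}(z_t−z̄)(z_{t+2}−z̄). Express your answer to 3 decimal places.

Mean z̄ = (20 + 21 + 23 + 21 + 20 + 22 + 21 + 21)/8 = 21.1250
Σ_{t=1}^{6}(z_t−z̄)(z_{t+2}−z̄) = -4.2813
γ_2 = -4.2813 / 8 = -0.535

-0.535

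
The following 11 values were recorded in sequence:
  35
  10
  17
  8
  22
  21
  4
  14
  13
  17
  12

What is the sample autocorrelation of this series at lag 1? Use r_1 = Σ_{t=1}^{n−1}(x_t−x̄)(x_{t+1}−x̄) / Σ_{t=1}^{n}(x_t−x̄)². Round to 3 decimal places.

-0.270

Mean x̄ = (35 + 10 + 17 + 8 + 22 + 21 + 4 + 14 + 13 + 17 + 12)/11 = 15.7273
Numerator Σ_{t=1}^{10}(x_t−x̄)(x_{t+1}−x̄) = -187.9835
Denominator Σ(x_t−x̄)² = 696.1818
r_1 = -187.9835 / 696.1818 = -0.270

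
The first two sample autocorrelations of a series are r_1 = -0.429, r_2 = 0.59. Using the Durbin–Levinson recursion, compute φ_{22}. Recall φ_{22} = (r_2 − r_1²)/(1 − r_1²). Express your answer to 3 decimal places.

φ_{22} = (r_2 − r_1²) / (1 − r_1²)
r_1² = (-0.429)² = 0.184041
Numerator = 0.59 − 0.1840 = 0.4060; denominator = 1 − 0.1840 = 0.8160
φ_{22} = 0.4060 / 0.8160 = 0.498

0.498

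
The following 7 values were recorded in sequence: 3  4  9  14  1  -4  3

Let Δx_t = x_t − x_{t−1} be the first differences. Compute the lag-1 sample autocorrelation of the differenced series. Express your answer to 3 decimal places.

First differences Δx: 1, 5, 5, -13, -5, 7
Mean of differences = 0.0000
Numerator Σ(Δx_t−Δx̄)(Δx_{t+1}−Δx̄) = -5.0000
Denominator Σ(Δx_t−Δx̄)² = 294.0000
r_1(Δx) = -5.0000 / 294.0000 = -0.017

-0.017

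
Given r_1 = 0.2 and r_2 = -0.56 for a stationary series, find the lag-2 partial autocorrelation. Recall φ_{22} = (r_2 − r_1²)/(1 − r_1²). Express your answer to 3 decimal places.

-0.625

φ_{22} = (r_2 − r_1²) / (1 − r_1²)
r_1² = (0.2)² = 0.04
Numerator = -0.56 − 0.0400 = -0.6000; denominator = 1 − 0.0400 = 0.9600
φ_{22} = -0.6000 / 0.9600 = -0.625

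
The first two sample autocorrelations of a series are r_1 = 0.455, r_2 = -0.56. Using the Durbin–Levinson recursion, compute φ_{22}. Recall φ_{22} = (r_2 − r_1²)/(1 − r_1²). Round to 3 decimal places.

φ_{22} = (r_2 − r_1²) / (1 − r_1²)
r_1² = (0.455)² = 0.207025
Numerator = -0.56 − 0.2070 = -0.7670; denominator = 1 − 0.2070 = 0.7930
φ_{22} = -0.7670 / 0.7930 = -0.967

-0.967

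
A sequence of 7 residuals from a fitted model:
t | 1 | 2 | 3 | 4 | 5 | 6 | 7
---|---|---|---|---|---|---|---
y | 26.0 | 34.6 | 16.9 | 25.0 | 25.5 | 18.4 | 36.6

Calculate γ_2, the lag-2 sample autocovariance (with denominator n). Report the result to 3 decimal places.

Mean ȳ = (26.0 + 34.6 + 16.9 + 25.0 + 25.5 + 18.4 + 36.6)/7 = 26.1429
Σ_{t=1}^{5}(y_t−ȳ)(y_{t+2}−ȳ) = -0.2765
γ_2 = -0.2765 / 7 = -0.040

-0.040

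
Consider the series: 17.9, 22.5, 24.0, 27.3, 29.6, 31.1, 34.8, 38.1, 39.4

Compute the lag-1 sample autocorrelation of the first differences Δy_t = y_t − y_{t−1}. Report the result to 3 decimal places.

-0.407

First differences Δy: 4.6, 1.5, 3.3, 2.3, 1.5, 3.7, 3.3, 1.3
Mean of differences = 2.6875
Numerator Σ(Δy_t−Δȳ)(Δy_{t+1}−Δȳ) = -4.2077
Denominator Σ(Δy_t−Δȳ)² = 10.3288
r_1(Δy) = -4.2077 / 10.3288 = -0.407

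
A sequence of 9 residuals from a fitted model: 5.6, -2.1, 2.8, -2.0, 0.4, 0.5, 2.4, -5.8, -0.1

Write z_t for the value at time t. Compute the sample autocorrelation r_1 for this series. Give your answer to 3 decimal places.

Mean z̄ = (5.6 − 2.1 + 2.8 − 2.0 + 0.4 + 0.5 + 2.4 − 5.8 − 0.1)/9 = 0.1889
Numerator Σ_{t=1}^{8}(z_t−z̄)(z_{t+1}−z̄) = -35.2979
Denominator Σ(z_t−z̄)² = 87.1089
r_1 = -35.2979 / 87.1089 = -0.405

-0.405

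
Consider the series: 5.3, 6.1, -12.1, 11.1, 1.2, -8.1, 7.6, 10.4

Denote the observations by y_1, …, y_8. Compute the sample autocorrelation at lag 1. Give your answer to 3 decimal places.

Mean ȳ = (5.3 + 6.1 − 12.1 + 11.1 + 1.2 − 8.1 + 7.6 + 10.4)/8 = 2.6875
Σ(y_t−ȳ)(y_{t+1}−ȳ) = (8.9152) + (-50.4623) + (-124.3998) + (-12.5136) + (16.0464) + (-52.9936) + (37.8877) = -177.5202
Denominator Σ(y_t−ȳ)² = 510.1088
r_1 = -177.5202 / 510.1088 = -0.348

-0.348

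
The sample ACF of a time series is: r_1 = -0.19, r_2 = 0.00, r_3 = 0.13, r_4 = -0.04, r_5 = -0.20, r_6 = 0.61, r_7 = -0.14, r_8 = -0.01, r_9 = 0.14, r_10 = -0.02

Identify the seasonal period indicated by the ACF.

The largest autocorrelation is r_6 = 0.61; the remaining lags stay at or below 0.14.
The dominant spike at lag 6 indicates a seasonal period of 6.

6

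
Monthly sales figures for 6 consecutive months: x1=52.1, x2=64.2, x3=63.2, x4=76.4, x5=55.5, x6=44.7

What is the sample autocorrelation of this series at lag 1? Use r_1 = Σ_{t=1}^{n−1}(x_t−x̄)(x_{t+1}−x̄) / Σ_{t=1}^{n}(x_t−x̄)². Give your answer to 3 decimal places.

Mean x̄ = (52.1 + 64.2 + 63.2 + 76.4 + 55.5 + 44.7)/6 = 59.3500
Deviations from mean: -7.2500, 4.8500, 3.8500, 17.0500, -3.8500, -14.6500
Numerator Σ_{t=1}^{5}(x_t−x̄)(x_{t+1}−x̄) = 39.9125
Denominator Σ(x_t−x̄)² = 611.0550
r_1 = 39.9125 / 611.0550 = 0.065

0.065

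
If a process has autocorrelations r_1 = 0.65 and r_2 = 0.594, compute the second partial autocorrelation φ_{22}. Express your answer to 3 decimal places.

0.297

φ_{22} = (r_2 − r_1²) / (1 − r_1²)
r_1² = (0.65)² = 0.4225
Numerator = 0.594 − 0.4225 = 0.1715; denominator = 1 − 0.4225 = 0.5775
φ_{22} = 0.1715 / 0.5775 = 0.297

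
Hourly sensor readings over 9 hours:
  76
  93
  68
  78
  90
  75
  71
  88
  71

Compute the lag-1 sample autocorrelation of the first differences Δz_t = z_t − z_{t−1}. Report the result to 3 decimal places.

First differences Δz: 17, -25, 10, 12, -15, -4, 17, -17
Mean of differences = -0.6250
Numerator Σ(Δz_t−Δz̄)(Δz_{t+1}−Δz̄) = -1035.5156
Denominator Σ(Δz_t−Δz̄)² = 1973.8750
r_1(Δz) = -1035.5156 / 1973.8750 = -0.525

-0.525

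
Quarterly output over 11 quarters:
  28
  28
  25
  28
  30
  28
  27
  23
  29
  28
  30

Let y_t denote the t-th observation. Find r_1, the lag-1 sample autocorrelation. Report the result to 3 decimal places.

-0.054

Mean ȳ = (28 + 28 + 25 + 28 + 30 + 28 + 27 + 23 + 29 + 28 + 30)/11 = 27.6364
Numerator Σ_{t=1}^{10}(y_t−ȳ)(y_{t+1}−ȳ) = -2.3140
Denominator Σ(y_t−ȳ)² = 42.5455
r_1 = -2.3140 / 42.5455 = -0.054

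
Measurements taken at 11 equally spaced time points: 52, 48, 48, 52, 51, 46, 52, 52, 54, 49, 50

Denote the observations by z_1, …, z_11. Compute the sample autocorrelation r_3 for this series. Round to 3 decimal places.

-0.062

Mean z̄ = (52 + 48 + 48 + 52 + 51 + 46 + 52 + 52 + 54 + 49 + 50)/11 = 50.3636
Numerator Σ_{t=1}^{8}(z_t−z̄)(z_{t+3}−z̄) = -3.4876
Denominator Σ(z_t−z̄)² = 56.5455
r_3 = -3.4876 / 56.5455 = -0.062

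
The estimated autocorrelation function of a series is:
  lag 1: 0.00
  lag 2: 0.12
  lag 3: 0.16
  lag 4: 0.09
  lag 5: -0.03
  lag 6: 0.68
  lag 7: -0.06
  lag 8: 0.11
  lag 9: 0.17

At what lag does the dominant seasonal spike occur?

6

The largest autocorrelation is r_6 = 0.68; the remaining lags stay at or below 0.17.
The dominant spike at lag 6 indicates a seasonal period of 6.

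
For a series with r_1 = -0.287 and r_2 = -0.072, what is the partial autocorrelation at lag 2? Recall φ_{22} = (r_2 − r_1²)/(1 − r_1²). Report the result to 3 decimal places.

φ_{22} = (r_2 − r_1²) / (1 − r_1²)
r_1² = (-0.287)² = 0.082369
Numerator = -0.072 − 0.0824 = -0.1544; denominator = 1 − 0.0824 = 0.9176
φ_{22} = -0.1544 / 0.9176 = -0.168

-0.168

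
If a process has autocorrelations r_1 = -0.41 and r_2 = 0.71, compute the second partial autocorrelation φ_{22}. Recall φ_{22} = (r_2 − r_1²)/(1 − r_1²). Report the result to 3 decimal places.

φ_{22} = (r_2 − r_1²) / (1 − r_1²)
r_1² = (-0.41)² = 0.1681
Numerator = 0.71 − 0.1681 = 0.5419; denominator = 1 − 0.1681 = 0.8319
φ_{22} = 0.5419 / 0.8319 = 0.651

0.651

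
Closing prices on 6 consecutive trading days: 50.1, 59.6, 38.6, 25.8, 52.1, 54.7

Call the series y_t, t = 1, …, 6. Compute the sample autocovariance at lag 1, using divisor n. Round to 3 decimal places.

Mean ȳ = (50.1 + 59.6 + 38.6 + 25.8 + 52.1 + 54.7)/6 = 46.8167
Σ_{t=1}^{5}(y_t−ȳ)(y_{t+1}−ȳ) = 40.2347
γ_1 = 40.2347 / 6 = 6.706

6.706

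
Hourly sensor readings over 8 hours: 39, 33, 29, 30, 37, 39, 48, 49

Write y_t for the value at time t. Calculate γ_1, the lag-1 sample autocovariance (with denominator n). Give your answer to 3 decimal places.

Mean ȳ = (39 + 33 + 29 + 30 + 37 + 39 + 48 + 49)/8 = 38.0000
Σ_{t=1}^{7}(y_t−ȳ)(y_{t+1}−ȳ) = 239.0000
γ_1 = 239.0000 / 8 = 29.875

29.875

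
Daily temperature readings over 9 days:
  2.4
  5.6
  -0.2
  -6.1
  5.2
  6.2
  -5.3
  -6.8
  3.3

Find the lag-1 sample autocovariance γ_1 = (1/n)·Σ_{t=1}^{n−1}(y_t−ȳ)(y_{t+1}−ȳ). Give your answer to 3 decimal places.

Mean ȳ = (2.4 + 5.6 − 0.2 − 6.1 + 5.2 + 6.2 − 5.3 − 6.8 + 3.3)/9 = 0.4778
Σ_{t=1}^{8}(y_t−ȳ)(y_{t+1}−ȳ) = -4.7594
γ_1 = -4.7594 / 9 = -0.529

-0.529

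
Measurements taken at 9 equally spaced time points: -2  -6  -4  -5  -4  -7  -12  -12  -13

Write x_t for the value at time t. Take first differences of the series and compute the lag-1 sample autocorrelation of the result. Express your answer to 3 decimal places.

First differences Δx: -4, 2, -1, 1, -3, -5, 0, -1
Mean of differences = -1.3750
Numerator Σ(Δx_t−Δx̄)(Δx_{t+1}−Δx̄) = -9.1406
Denominator Σ(Δx_t−Δx̄)² = 41.8750
r_1(Δx) = -9.1406 / 41.8750 = -0.218

-0.218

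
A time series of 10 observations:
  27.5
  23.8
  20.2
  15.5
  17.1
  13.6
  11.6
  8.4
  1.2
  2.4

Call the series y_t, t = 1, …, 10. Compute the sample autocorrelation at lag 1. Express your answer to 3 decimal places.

0.663

Mean ȳ = (27.5 + 23.8 + 20.2 + 15.5 + 17.1 + 13.6 + 11.6 + 8.4 + 1.2 + 2.4)/10 = 14.1300
Numerator Σ_{t=1}^{9}(y_t−ȳ)(y_{t+1}−ȳ) = 440.3911
Denominator Σ(y_t−ȳ)² = 664.1010
r_1 = 440.3911 / 664.1010 = 0.663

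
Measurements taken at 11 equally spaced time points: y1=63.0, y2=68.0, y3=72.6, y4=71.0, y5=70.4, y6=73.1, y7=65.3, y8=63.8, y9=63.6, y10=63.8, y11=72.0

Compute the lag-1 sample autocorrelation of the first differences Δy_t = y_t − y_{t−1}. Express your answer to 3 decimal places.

First differences Δy: 5.0, 4.6, -1.6, -0.6, 2.7, -7.8, -1.5, -0.2, 0.2, 8.2
Mean of differences = 0.9000
Numerator Σ(Δy_t−Δȳ)(Δy_{t+1}−Δȳ) = 10.4900
Denominator Σ(Δy_t−Δȳ)² = 178.6800
r_1(Δy) = 10.4900 / 178.6800 = 0.059

0.059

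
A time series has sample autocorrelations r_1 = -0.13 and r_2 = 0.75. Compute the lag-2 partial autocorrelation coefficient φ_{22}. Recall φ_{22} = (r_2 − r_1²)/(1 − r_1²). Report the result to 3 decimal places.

0.746

φ_{22} = (r_2 − r_1²) / (1 − r_1²)
r_1² = (-0.13)² = 0.0169
Numerator = 0.75 − 0.0169 = 0.7331; denominator = 1 − 0.0169 = 0.9831
φ_{22} = 0.7331 / 0.9831 = 0.746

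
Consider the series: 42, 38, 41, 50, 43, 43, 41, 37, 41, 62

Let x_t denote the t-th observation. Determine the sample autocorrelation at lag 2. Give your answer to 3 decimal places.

Mean x̄ = (42 + 38 + 41 + 50 + 43 + 43 + 41 + 37 + 41 + 62)/10 = 43.8000
Numerator Σ_{t=1}^{8}(x_t−x̄)(x_{t+2}−x̄) = -141.8800
Denominator Σ(x_t−x̄)² = 477.6000
r_2 = -141.8800 / 477.6000 = -0.297

-0.297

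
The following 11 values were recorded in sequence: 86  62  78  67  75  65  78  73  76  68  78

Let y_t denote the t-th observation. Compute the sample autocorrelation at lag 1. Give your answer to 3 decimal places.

Mean ȳ = (86 + 62 + 78 + 67 + 75 + 65 + 78 + 73 + 76 + 68 + 78)/11 = 73.2727
Numerator Σ_{t=1}^{10}(y_t−ȳ)(y_{t+1}−ȳ) = -331.9835
Denominator Σ(y_t−ȳ)² = 502.1818
r_1 = -331.9835 / 502.1818 = -0.661

-0.661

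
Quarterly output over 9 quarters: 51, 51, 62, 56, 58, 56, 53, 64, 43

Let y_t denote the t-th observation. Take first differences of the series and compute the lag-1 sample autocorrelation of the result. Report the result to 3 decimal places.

-0.451

First differences Δy: 0, 11, -6, 2, -2, -3, 11, -21
Mean of differences = -1.0000
Numerator Σ(Δy_t−Δȳ)(Δy_{t+1}−Δȳ) = -328.0000
Denominator Σ(Δy_t−Δȳ)² = 728.0000
r_1(Δy) = -328.0000 / 728.0000 = -0.451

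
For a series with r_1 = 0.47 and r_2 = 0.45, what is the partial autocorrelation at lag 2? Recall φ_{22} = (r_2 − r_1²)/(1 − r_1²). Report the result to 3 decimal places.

φ_{22} = (r_2 − r_1²) / (1 − r_1²)
r_1² = (0.47)² = 0.2209
Numerator = 0.45 − 0.2209 = 0.2291; denominator = 1 − 0.2209 = 0.7791
φ_{22} = 0.2291 / 0.7791 = 0.294

0.294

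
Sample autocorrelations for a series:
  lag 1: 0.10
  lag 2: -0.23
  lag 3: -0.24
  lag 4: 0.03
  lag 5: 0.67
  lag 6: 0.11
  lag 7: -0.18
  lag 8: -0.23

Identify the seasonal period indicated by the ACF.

The largest autocorrelation is r_5 = 0.67; the remaining lags stay at or below 0.11.
The dominant spike at lag 5 indicates a seasonal period of 5.

5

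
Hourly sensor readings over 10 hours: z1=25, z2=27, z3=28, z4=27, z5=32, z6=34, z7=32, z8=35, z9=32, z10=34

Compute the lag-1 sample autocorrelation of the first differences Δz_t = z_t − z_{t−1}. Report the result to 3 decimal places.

First differences Δz: 2, 1, -1, 5, 2, -2, 3, -3, 2
Mean of differences = 1.0000
Numerator Σ(Δz_t−Δz̄)(Δz_{t+1}−Δz̄) = -25.0000
Denominator Σ(Δz_t−Δz̄)² = 52.0000
r_1(Δz) = -25.0000 / 52.0000 = -0.481

-0.481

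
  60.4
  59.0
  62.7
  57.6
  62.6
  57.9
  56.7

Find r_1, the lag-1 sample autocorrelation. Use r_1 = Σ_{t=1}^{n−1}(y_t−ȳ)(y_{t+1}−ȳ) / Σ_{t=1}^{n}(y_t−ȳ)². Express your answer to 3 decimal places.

Mean ȳ = (60.4 + 59.0 + 62.7 + 57.6 + 62.6 + 57.9 + 56.7)/7 = 59.5571
Deviations from mean: 0.8429, -0.5571, 3.1429, -1.9571, 3.0429, -1.6571, -2.8571
Σ(y_t−ȳ)(y_{t+1}−ȳ) = (-0.4696) + (-1.7510) + (-6.1510) + (-5.9553) + (-5.0424) + (4.7347) = -14.6347
Denominator Σ(y_t−ȳ)² = 34.8971
r_1 = -14.6347 / 34.8971 = -0.419

-0.419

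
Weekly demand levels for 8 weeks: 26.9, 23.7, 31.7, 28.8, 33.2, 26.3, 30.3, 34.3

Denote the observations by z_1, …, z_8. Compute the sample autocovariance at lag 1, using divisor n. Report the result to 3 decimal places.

-1.585

Mean z̄ = (26.9 + 23.7 + 31.7 + 28.8 + 33.2 + 26.3 + 30.3 + 34.3)/8 = 29.4000
Σ_{t=1}^{7}(z_t−z̄)(z_{t+1}−z̄) = -12.6800
γ_1 = -12.6800 / 8 = -1.585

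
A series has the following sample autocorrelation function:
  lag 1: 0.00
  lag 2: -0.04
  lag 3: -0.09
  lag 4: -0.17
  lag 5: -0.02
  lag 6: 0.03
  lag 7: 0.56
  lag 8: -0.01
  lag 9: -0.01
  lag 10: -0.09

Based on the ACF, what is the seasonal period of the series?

7

The largest autocorrelation is r_7 = 0.56; the remaining lags stay at or below 0.03.
The dominant spike at lag 7 indicates a seasonal period of 7.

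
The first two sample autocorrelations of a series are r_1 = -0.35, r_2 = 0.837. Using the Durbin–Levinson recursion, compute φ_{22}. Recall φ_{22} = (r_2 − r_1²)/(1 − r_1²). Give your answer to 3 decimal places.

φ_{22} = (r_2 − r_1²) / (1 − r_1²)
r_1² = (-0.35)² = 0.1225
Numerator = 0.837 − 0.1225 = 0.7145; denominator = 1 − 0.1225 = 0.8775
φ_{22} = 0.7145 / 0.8775 = 0.814

0.814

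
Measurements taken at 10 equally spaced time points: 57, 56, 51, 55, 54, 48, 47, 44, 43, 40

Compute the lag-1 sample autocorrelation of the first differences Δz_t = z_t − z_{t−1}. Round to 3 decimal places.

First differences Δz: -1, -5, 4, -1, -6, -1, -3, -1, -3
Mean of differences = -1.8889
Numerator Σ(Δz_t−Δz̄)(Δz_{t+1}−Δz̄) = -26.1235
Denominator Σ(Δz_t−Δz̄)² = 66.8889
r_1(Δz) = -26.1235 / 66.8889 = -0.391

-0.391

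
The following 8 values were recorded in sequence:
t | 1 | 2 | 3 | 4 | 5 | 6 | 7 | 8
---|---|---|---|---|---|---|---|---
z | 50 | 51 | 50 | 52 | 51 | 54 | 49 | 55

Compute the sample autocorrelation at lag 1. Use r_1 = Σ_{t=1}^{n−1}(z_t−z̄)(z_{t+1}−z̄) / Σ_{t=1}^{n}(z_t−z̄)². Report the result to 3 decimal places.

Mean z̄ = (50 + 51 + 50 + 52 + 51 + 54 + 49 + 55)/8 = 51.5000
Deviations from mean: -1.5000, -0.5000, -1.5000, 0.5000, -0.5000, 2.5000, -2.5000, 3.5000
Σ(z_t−z̄)(z_{t+1}−z̄) = (0.7500) + (0.7500) + (-0.7500) + (-0.2500) + (-1.2500) + (-6.2500) + (-8.7500) = -15.7500
Denominator Σ(z_t−z̄)² = 30.0000
r_1 = -15.7500 / 30.0000 = -0.525

-0.525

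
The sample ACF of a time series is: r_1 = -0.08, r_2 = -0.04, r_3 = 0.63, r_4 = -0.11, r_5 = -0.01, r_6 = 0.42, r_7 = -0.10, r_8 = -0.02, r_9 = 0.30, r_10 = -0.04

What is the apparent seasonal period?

The largest autocorrelation is r_3 = 0.63, with weaker echoes at lags 6 (0.42) and 9 (0.30); the remaining lags stay at or below -0.01.
The dominant spike at lag 3 indicates a seasonal period of 3.

3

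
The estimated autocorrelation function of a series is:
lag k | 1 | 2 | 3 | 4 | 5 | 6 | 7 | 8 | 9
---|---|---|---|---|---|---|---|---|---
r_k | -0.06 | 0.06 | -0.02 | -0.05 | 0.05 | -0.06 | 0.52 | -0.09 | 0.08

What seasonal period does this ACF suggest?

7

The largest autocorrelation is r_7 = 0.52; the remaining lags stay at or below 0.08.
The dominant spike at lag 7 indicates a seasonal period of 7.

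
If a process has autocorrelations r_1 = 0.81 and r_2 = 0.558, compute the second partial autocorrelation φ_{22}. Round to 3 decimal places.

-0.285

φ_{22} = (r_2 − r_1²) / (1 − r_1²)
r_1² = (0.81)² = 0.6561
Numerator = 0.558 − 0.6561 = -0.0981; denominator = 1 − 0.6561 = 0.3439
φ_{22} = -0.0981 / 0.3439 = -0.285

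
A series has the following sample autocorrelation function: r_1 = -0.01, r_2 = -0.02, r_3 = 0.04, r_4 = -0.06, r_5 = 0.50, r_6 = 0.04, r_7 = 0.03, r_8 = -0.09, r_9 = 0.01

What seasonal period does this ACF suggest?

5

The largest autocorrelation is r_5 = 0.50; the remaining lags stay at or below 0.04.
The dominant spike at lag 5 indicates a seasonal period of 5.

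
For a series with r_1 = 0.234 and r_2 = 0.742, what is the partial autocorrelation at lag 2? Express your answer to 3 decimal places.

φ_{22} = (r_2 − r_1²) / (1 − r_1²)
r_1² = (0.234)² = 0.054756
Numerator = 0.742 − 0.0548 = 0.6872; denominator = 1 − 0.0548 = 0.9452
φ_{22} = 0.6872 / 0.9452 = 0.727

0.727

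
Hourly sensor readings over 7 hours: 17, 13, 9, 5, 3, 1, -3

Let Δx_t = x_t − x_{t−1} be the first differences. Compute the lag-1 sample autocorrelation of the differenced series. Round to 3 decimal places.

First differences Δx: -4, -4, -4, -2, -2, -4
Mean of differences = -3.3333
Numerator Σ(Δx_t−Δx̄)(Δx_{t+1}−Δx̄) = 0.8889
Denominator Σ(Δx_t−Δx̄)² = 5.3333
r_1(Δx) = 0.8889 / 5.3333 = 0.167

0.167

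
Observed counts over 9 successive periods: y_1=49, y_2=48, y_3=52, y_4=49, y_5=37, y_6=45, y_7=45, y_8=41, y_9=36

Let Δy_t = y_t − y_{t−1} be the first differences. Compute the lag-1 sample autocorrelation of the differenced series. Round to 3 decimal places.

-0.276

First differences Δy: -1, 4, -3, -12, 8, 0, -4, -5
Mean of differences = -1.6250
Numerator Σ(Δy_t−Δȳ)(Δy_{t+1}−Δȳ) = -70.0156
Denominator Σ(Δy_t−Δȳ)² = 253.8750
r_1(Δy) = -70.0156 / 253.8750 = -0.276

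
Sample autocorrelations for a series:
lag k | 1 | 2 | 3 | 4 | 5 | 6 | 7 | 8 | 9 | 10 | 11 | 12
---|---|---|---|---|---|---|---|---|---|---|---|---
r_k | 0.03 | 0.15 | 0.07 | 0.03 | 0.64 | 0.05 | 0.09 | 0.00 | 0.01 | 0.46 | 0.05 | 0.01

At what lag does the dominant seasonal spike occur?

The largest autocorrelation is r_5 = 0.64, with a weaker echo at lag 10 (0.46); the remaining lags stay at or below 0.15.
The dominant spike at lag 5 indicates a seasonal period of 5.

5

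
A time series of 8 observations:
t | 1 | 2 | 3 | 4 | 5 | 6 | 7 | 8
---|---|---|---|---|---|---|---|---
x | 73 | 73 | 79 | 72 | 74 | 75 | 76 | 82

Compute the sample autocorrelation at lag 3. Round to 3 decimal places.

-0.009

Mean x̄ = (73 + 73 + 79 + 72 + 74 + 75 + 76 + 82)/8 = 75.5000
Σ(x_t−x̄)(x_{t+3}−x̄) = (8.7500) + (3.7500) + (-1.7500) + (-1.7500) + (-9.7500) = -0.7500
Denominator Σ(x_t−x̄)² = 82.0000
r_3 = -0.7500 / 82.0000 = -0.009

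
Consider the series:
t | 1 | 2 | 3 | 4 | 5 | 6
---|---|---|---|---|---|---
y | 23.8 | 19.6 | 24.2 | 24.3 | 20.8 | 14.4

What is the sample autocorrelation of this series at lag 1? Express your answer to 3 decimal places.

Mean ȳ = (23.8 + 19.6 + 24.2 + 24.3 + 20.8 + 14.4)/6 = 21.1833
Numerator Σ_{t=1}^{5}(y_t−ȳ)(y_{t+1}−ȳ) = 1.8881
Denominator Σ(y_t−ȳ)² = 74.3283
r_1 = 1.8881 / 74.3283 = 0.025

0.025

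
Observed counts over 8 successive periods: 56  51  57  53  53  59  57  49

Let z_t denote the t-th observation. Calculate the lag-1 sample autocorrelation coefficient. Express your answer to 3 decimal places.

Mean z̄ = (56 + 51 + 57 + 53 + 53 + 59 + 57 + 49)/8 = 54.3750
Deviations from mean: 1.6250, -3.3750, 2.6250, -1.3750, -1.3750, 4.6250, 2.6250, -5.3750
Σ(z_t−z̄)(z_{t+1}−z̄) = (-5.4844) + (-8.8594) + (-3.6094) + (1.8906) + (-6.3594) + (12.1406) + (-14.1094) = -24.3906
Denominator Σ(z_t−z̄)² = 81.8750
r_1 = -24.3906 / 81.8750 = -0.298

-0.298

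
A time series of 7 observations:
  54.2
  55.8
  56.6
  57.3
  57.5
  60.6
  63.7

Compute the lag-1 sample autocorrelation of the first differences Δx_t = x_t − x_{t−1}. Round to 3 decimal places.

First differences Δx: 1.6, 0.8, 0.7, 0.2, 3.1, 3.1
Mean of differences = 1.5833
Numerator Σ(Δx_t−Δx̄)(Δx_{t+1}−Δx̄) = 2.1031
Denominator Σ(Δx_t−Δx̄)² = 7.9083
r_1(Δx) = 2.1031 / 7.9083 = 0.266

0.266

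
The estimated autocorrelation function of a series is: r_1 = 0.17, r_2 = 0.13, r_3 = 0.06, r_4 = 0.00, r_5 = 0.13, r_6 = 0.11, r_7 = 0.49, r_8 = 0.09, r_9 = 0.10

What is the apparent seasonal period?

7

The largest autocorrelation is r_7 = 0.49; the remaining lags stay at or below 0.17.
The dominant spike at lag 7 indicates a seasonal period of 7.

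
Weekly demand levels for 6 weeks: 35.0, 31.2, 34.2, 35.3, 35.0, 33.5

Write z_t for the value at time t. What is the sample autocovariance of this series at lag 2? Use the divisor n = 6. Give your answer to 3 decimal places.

Mean z̄ = (35.0 + 31.2 + 34.2 + 35.3 + 35.0 + 33.5)/6 = 34.0333
Deviations: 0.9667, -2.8333, 0.1667, 1.2667, 0.9667, -0.5333
Σ_{t=1}^{4}(z_t−z̄)(z_{t+2}−z̄) = -3.9422
γ_2 = -3.9422 / 6 = -0.657

-0.657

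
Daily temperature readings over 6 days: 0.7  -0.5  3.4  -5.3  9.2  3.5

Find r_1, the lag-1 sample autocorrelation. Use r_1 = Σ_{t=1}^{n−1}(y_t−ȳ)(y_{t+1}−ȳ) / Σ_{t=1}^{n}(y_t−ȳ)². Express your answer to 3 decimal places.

-0.448

Mean ȳ = (0.7 − 0.5 + 3.4 − 5.3 + 9.2 + 3.5)/6 = 1.8333
Deviations from mean: -1.1333, -2.3333, 1.5667, -7.1333, 7.3667, 1.6667
Numerator Σ_{t=1}^{5}(y_t−ȳ)(y_{t+1}−ȳ) = -52.4578
Denominator Σ(y_t−ȳ)² = 117.1133
r_1 = -52.4578 / 117.1133 = -0.448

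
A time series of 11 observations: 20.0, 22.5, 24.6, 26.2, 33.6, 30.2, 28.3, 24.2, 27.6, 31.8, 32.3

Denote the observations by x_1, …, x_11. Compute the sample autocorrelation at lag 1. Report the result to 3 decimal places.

Mean x̄ = (20.0 + 22.5 + 24.6 + 26.2 + 33.6 + 30.2 + 28.3 + 24.2 + 27.6 + 31.8 + 32.3)/11 = 27.3909
Numerator Σ_{t=1}^{10}(x_t−x̄)(x_{t+1}−x̄) = 84.7217
Denominator Σ(x_t−x̄)² = 188.7891
r_1 = 84.7217 / 188.7891 = 0.449

0.449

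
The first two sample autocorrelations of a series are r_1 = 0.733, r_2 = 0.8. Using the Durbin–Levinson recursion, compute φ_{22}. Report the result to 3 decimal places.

0.568

φ_{22} = (r_2 − r_1²) / (1 − r_1²)
r_1² = (0.733)² = 0.537289
Numerator = 0.8 − 0.5373 = 0.2627; denominator = 1 − 0.5373 = 0.4627
φ_{22} = 0.2627 / 0.4627 = 0.568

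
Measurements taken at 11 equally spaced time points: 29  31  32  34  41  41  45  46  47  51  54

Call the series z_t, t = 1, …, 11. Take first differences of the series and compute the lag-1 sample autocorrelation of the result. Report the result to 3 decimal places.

-0.448

First differences Δz: 2, 1, 2, 7, 0, 4, 1, 1, 4, 3
Mean of differences = 2.5000
Numerator Σ(Δz_t−Δz̄)(Δz_{t+1}−Δz̄) = -17.2500
Denominator Σ(Δz_t−Δz̄)² = 38.5000
r_1(Δz) = -17.2500 / 38.5000 = -0.448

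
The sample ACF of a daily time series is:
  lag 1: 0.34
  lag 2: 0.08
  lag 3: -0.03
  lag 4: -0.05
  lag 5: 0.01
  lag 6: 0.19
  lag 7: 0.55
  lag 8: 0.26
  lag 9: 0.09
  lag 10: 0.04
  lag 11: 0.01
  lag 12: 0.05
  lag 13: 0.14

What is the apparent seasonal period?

The largest autocorrelation is r_7 = 0.55; the remaining lags stay at or below 0.34. The elevated value at lag 1 (0.34), dropping to 0.08 at lag 2, reflects decaying short-term dependence rather than seasonality.
The dominant spike at lag 7 indicates a seasonal period of 7.

7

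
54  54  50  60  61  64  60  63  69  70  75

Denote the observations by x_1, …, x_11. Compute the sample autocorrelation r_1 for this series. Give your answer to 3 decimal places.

Mean x̄ = (54 + 54 + 50 + 60 + 61 + 64 + 60 + 63 + 69 + 70 + 75)/11 = 61.8182
Numerator Σ_{t=1}^{10}(x_t−x̄)(x_{t+1}−x̄) = 343.6942
Denominator Σ(x_t−x̄)² = 567.6364
r_1 = 343.6942 / 567.6364 = 0.605

0.605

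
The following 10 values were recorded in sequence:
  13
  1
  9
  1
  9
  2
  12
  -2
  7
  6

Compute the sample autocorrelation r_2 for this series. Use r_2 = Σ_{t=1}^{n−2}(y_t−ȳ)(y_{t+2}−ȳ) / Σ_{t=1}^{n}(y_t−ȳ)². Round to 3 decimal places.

Mean ȳ = (13 + 1 + 9 + 1 + 9 + 2 + 12 − 2 + 7 + 6)/10 = 5.8000
Numerator Σ_{t=1}^{8}(y_t−ȳ)(y_{t+2}−ȳ) = 129.9200
Denominator Σ(y_t−ȳ)² = 233.6000
r_2 = 129.9200 / 233.6000 = 0.556

0.556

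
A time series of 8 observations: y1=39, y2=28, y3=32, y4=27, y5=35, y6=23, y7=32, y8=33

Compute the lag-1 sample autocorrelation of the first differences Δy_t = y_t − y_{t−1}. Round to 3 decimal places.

-0.663

First differences Δy: -11, 4, -5, 8, -12, 9, 1
Mean of differences = -0.8571
Numerator Σ(Δy_t−Δȳ)(Δy_{t+1}−Δȳ) = -296.3061
Denominator Σ(Δy_t−Δȳ)² = 446.8571
r_1(Δy) = -296.3061 / 446.8571 = -0.663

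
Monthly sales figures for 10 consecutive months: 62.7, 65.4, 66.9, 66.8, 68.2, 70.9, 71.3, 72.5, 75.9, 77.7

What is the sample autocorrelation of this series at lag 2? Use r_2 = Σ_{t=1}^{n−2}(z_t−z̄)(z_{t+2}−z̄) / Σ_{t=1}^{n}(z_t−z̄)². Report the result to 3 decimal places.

0.331

Mean z̄ = (62.7 + 65.4 + 66.9 + 66.8 + 68.2 + 70.9 + 71.3 + 72.5 + 75.9 + 77.7)/10 = 69.8300
Numerator Σ_{t=1}^{8}(z_t−z̄)(z_{t+2}−z̄) = 66.2442
Denominator Σ(z_t−z̄)² = 200.1010
r_2 = 66.2442 / 200.1010 = 0.331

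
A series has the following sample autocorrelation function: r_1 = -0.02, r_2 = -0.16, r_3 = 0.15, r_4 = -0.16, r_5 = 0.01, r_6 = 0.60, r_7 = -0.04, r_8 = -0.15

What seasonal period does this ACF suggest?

6

The largest autocorrelation is r_6 = 0.60; the remaining lags stay at or below 0.15.
The dominant spike at lag 6 indicates a seasonal period of 6.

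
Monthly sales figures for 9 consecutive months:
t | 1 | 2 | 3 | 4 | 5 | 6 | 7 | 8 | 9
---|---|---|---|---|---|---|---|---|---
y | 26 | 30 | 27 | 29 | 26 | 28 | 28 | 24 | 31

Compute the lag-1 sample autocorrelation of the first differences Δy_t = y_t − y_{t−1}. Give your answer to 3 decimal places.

First differences Δy: 4, -3, 2, -3, 2, 0, -4, 7
Mean of differences = 0.6250
Numerator Σ(Δy_t−Δȳ)(Δy_{t+1}−Δȳ) = -54.6406
Denominator Σ(Δy_t−Δȳ)² = 103.8750
r_1(Δy) = -54.6406 / 103.8750 = -0.526

-0.526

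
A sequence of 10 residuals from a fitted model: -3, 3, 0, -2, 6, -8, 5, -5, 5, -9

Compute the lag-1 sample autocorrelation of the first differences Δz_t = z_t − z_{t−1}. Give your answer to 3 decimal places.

First differences Δz: 6, -3, -2, 8, -14, 13, -10, 10, -14
Mean of differences = -0.6667
Numerator Σ(Δz_t−Δz̄)(Δz_{t+1}−Δz̄) = -691.1111
Denominator Σ(Δz_t−Δz̄)² = 870.0000
r_1(Δz) = -691.1111 / 870.0000 = -0.794

-0.794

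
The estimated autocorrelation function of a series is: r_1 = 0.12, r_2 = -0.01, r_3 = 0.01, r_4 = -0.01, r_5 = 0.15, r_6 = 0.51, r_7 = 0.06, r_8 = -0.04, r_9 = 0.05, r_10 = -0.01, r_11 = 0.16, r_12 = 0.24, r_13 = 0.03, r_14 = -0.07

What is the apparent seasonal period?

6

The largest autocorrelation is r_6 = 0.51, with a weaker echo at lag 12 (0.24); the remaining lags stay at or below 0.16.
The dominant spike at lag 6 indicates a seasonal period of 6.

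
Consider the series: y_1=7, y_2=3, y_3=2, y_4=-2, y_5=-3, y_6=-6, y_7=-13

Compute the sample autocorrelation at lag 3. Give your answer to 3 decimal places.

-0.082

Mean ȳ = (7 + 3 + 2 − 2 − 3 − 6 − 13)/7 = -1.7143
Numerator Σ_{t=1}^{4}(y_t−ȳ)(y_{t+3}−ȳ) = -21.2449
Denominator Σ(y_t−ȳ)² = 259.4286
r_3 = -21.2449 / 259.4286 = -0.082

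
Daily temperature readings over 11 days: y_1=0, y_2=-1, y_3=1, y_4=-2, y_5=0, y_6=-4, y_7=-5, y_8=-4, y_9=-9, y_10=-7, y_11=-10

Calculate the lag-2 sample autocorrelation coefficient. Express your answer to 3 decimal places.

0.538

Mean ȳ = (0 − 1 + 1 − 2 + 0 − 4 − 5 − 4 − 9 − 7 − 10)/11 = -3.7273
Numerator Σ_{t=1}^{9}(y_t−ȳ)(y_{t+2}−ȳ) = 75.4876
Denominator Σ(y_t−ȳ)² = 140.1818
r_2 = 75.4876 / 140.1818 = 0.538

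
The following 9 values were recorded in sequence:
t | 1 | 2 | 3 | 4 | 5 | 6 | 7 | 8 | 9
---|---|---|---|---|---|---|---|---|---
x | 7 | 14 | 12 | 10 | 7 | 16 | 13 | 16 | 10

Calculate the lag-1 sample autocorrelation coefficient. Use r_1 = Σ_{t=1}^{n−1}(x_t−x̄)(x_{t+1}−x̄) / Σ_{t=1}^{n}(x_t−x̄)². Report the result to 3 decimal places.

Mean x̄ = (7 + 14 + 12 + 10 + 7 + 16 + 13 + 16 + 10)/9 = 11.6667
Numerator Σ_{t=1}^{8}(x_t−x̄)(x_{t+1}−x̄) = -18.7778
Denominator Σ(x_t−x̄)² = 94.0000
r_1 = -18.7778 / 94.0000 = -0.200

-0.200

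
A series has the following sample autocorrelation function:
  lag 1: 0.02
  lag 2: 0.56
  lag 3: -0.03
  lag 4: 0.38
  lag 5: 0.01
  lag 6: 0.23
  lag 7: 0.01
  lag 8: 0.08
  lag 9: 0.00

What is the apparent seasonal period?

2

The largest autocorrelation is r_2 = 0.56, with weaker echoes at lags 4 (0.38) and 6 (0.23); the remaining lags stay at or below 0.08.
The dominant spike at lag 2 indicates a seasonal period of 2.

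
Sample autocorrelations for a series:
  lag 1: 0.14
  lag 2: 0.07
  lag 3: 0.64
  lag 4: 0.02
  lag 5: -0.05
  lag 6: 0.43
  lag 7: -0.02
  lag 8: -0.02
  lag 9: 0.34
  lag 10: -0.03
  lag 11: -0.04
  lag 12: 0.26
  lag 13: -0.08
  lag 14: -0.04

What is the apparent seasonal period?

The largest autocorrelation is r_3 = 0.64, with weaker echoes at lags 6 (0.43), 9 (0.34) and 12 (0.26); the remaining lags stay at or below 0.14.
The dominant spike at lag 3 indicates a seasonal period of 3.

3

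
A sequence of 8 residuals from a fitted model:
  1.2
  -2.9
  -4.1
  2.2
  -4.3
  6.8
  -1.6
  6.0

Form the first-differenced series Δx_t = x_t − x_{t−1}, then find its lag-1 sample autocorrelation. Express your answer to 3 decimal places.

-0.787

First differences Δx: -4.1, -1.2, 6.3, -6.5, 11.1, -8.4, 7.6
Mean of differences = 0.6857
Numerator Σ(Δx_t−Δx̄)(Δx_{t+1}−Δx̄) = -274.1816
Denominator Σ(Δx_t−Δx̄)² = 348.4286
r_1(Δx) = -274.1816 / 348.4286 = -0.787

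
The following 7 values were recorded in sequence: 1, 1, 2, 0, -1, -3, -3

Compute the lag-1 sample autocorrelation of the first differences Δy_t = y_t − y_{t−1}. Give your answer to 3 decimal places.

First differences Δy: 0, 1, -2, -1, -2, 0
Mean of differences = -0.6667
Numerator Σ(Δy_t−Δȳ)(Δy_{t+1}−Δȳ) = -1.1111
Denominator Σ(Δy_t−Δȳ)² = 7.3333
r_1(Δy) = -1.1111 / 7.3333 = -0.152

-0.152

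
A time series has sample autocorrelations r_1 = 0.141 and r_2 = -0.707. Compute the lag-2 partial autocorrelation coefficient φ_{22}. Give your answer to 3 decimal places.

-0.742

φ_{22} = (r_2 − r_1²) / (1 − r_1²)
r_1² = (0.141)² = 0.019881
Numerator = -0.707 − 0.0199 = -0.7269; denominator = 1 − 0.0199 = 0.9801
φ_{22} = -0.7269 / 0.9801 = -0.742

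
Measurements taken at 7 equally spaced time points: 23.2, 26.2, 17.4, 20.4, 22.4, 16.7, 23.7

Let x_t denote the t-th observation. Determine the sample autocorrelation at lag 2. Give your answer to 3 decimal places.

-0.124

Mean x̄ = (23.2 + 26.2 + 17.4 + 20.4 + 22.4 + 16.7 + 23.7)/7 = 21.4286
Deviations from mean: 1.7714, 4.7714, -4.0286, -1.0286, 0.9714, -4.7286, 2.2714
Σ(x_t−x̄)(x_{t+2}−x̄) = (-7.1363) + (-4.9078) + (-3.9135) + (4.8637) + (2.2065) = -8.8873
Denominator Σ(x_t−x̄)² = 71.6543
r_2 = -8.8873 / 71.6543 = -0.124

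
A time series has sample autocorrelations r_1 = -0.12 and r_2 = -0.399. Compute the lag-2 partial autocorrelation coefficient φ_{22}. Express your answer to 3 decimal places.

φ_{22} = (r_2 − r_1²) / (1 − r_1²)
r_1² = (-0.12)² = 0.0144
Numerator = -0.399 − 0.0144 = -0.4134; denominator = 1 − 0.0144 = 0.9856
φ_{22} = -0.4134 / 0.9856 = -0.419

-0.419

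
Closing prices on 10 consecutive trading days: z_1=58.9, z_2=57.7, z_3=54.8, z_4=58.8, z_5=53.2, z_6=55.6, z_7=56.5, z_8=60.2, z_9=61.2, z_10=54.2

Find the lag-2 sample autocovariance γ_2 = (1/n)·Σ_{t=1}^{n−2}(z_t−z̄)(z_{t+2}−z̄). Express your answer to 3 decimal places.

-1.043

Mean z̄ = (58.9 + 57.7 + 54.8 + 58.8 + 53.2 + 55.6 + 56.5 + 60.2 + 61.2 + 54.2)/10 = 57.1100
Σ_{t=1}^{8}(z_t−z̄)(z_{t+2}−z̄) = -10.4252
γ_2 = -10.4252 / 10 = -1.043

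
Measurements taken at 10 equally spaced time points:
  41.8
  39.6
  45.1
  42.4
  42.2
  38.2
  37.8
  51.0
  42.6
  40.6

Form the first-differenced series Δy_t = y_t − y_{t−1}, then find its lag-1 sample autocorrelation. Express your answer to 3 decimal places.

-0.400

First differences Δy: -2.2, 5.5, -2.7, -0.2, -4.0, -0.4, 13.2, -8.4, -2.0
Mean of differences = -0.1333
Numerator Σ(Δy_t−Δȳ)(Δy_{t+1}−Δȳ) = -122.9878
Denominator Σ(Δy_t−Δȳ)² = 307.2200
r_1(Δy) = -122.9878 / 307.2200 = -0.400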